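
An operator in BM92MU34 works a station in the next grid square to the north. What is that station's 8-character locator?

Latitude extended square 4; +1 → 5.
The longitude characters are unchanged.

BM92mu35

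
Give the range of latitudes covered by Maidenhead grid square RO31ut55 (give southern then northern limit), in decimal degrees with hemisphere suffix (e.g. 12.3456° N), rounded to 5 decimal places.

51.81250° N, 51.81667° N

Field R=17, O=14: +17·20° lon, +14·10° lat → SW at lon 160°, lat 50°.
Square 3, 1: +3·2° lon, +1·1° lat → SW at lon 166°, lat 51°.
Subsquare u=20, t=19: +20·0.0833333° lon, +19·0.0416667° lat → SW at lon 167.667°, lat 51.7917°.
Extended square 5, 5: +5·0.00833333° lon, +5·0.00416667° lat → SW at lon 167.708°, lat 51.8125°.
Cell spans 0.00833333° lon × 0.00416667° lat.
south 51.81250° N, north 51.81667° N.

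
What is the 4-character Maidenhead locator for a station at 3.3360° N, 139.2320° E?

Offset from 180°W / 90°S: lon 319.23°, lat 93.34°.
Field (20°×10°, letters A–R): 319.23/20 → 15 → P, 93.34/10 → 9 → J; chars PJ.
Square (2°×1°, digits 0–9): 19.23/2 → 9, 3.34/1 → 3; chars 93.

PJ93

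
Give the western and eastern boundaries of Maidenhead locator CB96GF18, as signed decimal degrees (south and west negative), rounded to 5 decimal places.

-121.49167, -121.48333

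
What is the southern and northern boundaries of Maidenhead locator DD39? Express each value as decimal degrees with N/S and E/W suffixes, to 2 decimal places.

Field D=3, D=3: +3·20° lon, +3·10° lat → SW at lon -120°, lat -60°.
Square 3, 9: +3·2° lon, +9·1° lat → SW at lon -114°, lat -51°.
Cell spans 2° lon × 1° lat.
south 51.00° S, north 50.00° S.

51.00° S, 50.00° S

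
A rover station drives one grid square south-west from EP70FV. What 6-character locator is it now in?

Longitude subsquare f = 5; −1 → 4 = e.
Latitude subsquare v = 21; −1 → 20 = u.

EP70eu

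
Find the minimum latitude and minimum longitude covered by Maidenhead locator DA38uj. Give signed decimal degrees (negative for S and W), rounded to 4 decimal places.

Field D=3, A=0: +3·20° lon, +0·10° lat → SW at lon -120°, lat -90°.
Square 3, 8: +3·2° lon, +8·1° lat → SW at lon -114°, lat -82°.
Subsquare u=20, j=9: +20·0.0833333° lon, +9·0.0416667° lat → SW at lon -112.333°, lat -81.625°.
latitude -81.6250, longitude -112.3333.

-81.6250, -112.3333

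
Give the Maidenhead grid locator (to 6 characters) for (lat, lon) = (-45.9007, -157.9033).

Add 180° to longitude and 90° to latitude: 22.0967, 44.0993.
Field: 22.0967/20 → 1 → B, 44.0993/10 → 4 → E; chars BE.
Square: 2.0967/2 → 1, 4.0993/1 → 4; chars 14.
Subsquare: 0.0967/0.0833333 → 1 → b, 0.0993/0.0416667 → 2 → c; chars bc.

BE14bc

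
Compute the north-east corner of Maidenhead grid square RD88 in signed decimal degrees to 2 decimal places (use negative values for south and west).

Field R=17, D=3: +17·20° lon, +3·10° lat → SW at lon 160°, lat -60°.
Square 8, 8: +8·2° lon, +8·1° lat → SW at lon 176°, lat -52°.
Cell spans 2° lon × 1° lat. NE corner is SW corner plus one full cell.
latitude -51.00, longitude 178.00.

-51.00, 178.00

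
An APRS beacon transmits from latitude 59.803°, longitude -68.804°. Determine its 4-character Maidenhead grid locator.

Offset from 180°W / 90°S: lon 111.20°, lat 149.80°.
Field: 111.20/20 → 5 → F, 149.80/10 → 14 → O; chars FO.
Square: 11.20/2 → 5, 9.80/1 → 9; chars 59.

FO59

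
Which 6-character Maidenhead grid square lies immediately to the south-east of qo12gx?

Longitude subsquare g = 6; +1 → 7 = h.
Latitude subsquare x = 23; −1 → 22 = w.

QO12hw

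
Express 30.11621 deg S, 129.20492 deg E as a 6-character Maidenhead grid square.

Offset from 180°W / 90°S: lon 309.2049°, lat 59.8838°.
Field (20°×10°, letters A–R): 309.2049/20 → 15 → P, 59.8838/10 → 5 → F; chars PF.
Square (2°×1°, digits 0–9): 9.2049/2 → 4, 9.8838/1 → 9; chars 49.
Subsquare (5′×2.5′, letters a–x): 1.2049/0.0833333 → 14 → o, 0.8838/0.0416667 → 21 → v; chars ov.

PF49ov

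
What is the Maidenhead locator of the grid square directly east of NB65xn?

NB75an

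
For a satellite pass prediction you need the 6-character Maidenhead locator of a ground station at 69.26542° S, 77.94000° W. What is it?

FC10ar

Add 180° to longitude and 90° to latitude: 102.0600, 20.7346.
Field (20°×10°, letters A–R): lon ⌊102.0600/20⌋ = 5 → F; lat ⌊20.7346/10⌋ = 2 → C.
Square (2°×1°, digits 0–9): lon ⌊2.0600/2⌋ = 1; lat ⌊0.7346/1⌋ = 0.
Subsquare (5′×2.5′, letters a–x): lon ⌊0.0600/0.0833333⌋ = 0 → a; lat ⌊0.7346/0.0416667⌋ = 17 → r.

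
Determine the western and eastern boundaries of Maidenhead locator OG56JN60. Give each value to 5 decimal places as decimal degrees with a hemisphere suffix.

Field O=14, G=6: +14·20° lon, +6·10° lat → SW at lon 100°, lat -30°.
Square 5, 6: +5·2° lon, +6·1° lat → SW at lon 110°, lat -24°.
Subsquare j=9, n=13: +9·0.0833333° lon, +13·0.0416667° lat → SW at lon 110.75°, lat -23.4583°.
Extended square 6, 0: +6·0.00833333° lon, +0·0.00416667° lat → SW at lon 110.8°, lat -23.4583°.
Cell spans 0.00833333° lon × 0.00416667° lat.
west 110.80000° E, east 110.80833° E.

110.80000° E, 110.80833° E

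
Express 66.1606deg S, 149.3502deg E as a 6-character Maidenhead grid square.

Offset from 180°W / 90°S: lon 329.3502°, lat 23.8394°.
Field (20°×10°, letters A–R): lon ⌊329.3502/20⌋ = 16 → Q; lat ⌊23.8394/10⌋ = 2 → C.
Square (2°×1°, digits 0–9): lon ⌊9.3502/2⌋ = 4; lat ⌊3.8394/1⌋ = 3.
Subsquare (5′×2.5′, letters a–x): lon ⌊1.3502/0.0833333⌋ = 16 → q; lat ⌊0.8394/0.0416667⌋ = 20 → u.

QC43qu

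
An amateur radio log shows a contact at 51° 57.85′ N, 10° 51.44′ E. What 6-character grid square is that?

Shift to the Maidenhead origin (180°W, 90°S): lon 190.8573, lat 141.9642.
Field: lon ⌊190.8573/20⌋ = 9 → J; lat ⌊141.9642/10⌋ = 14 → O.
Square: lon ⌊10.8573/2⌋ = 5; lat ⌊1.9642/1⌋ = 1.
Subsquare: lon ⌊0.8573/0.0833333⌋ = 10 → k; lat ⌊0.9642/0.0416667⌋ = 23 → x.

JO51kx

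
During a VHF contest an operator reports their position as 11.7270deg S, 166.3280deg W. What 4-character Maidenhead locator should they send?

Shift to the Maidenhead origin (180°W, 90°S): lon 13.67, lat 78.27.
Field (20°×10°, letters A–R): 13.67/20 → 0 → A, 78.27/10 → 7 → H; chars AH.
Square (2°×1°, digits 0–9): 13.67/2 → 6, 8.27/1 → 8; chars 68.

AH68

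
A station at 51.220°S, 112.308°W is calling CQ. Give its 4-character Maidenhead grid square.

Offset from 180°W / 90°S: lon 67.69°, lat 38.78°.
Field (20°×10°, letters A–R): lon ⌊67.69/20⌋ = 3 → D; lat ⌊38.78/10⌋ = 3 → D.
Square (2°×1°, digits 0–9): lon ⌊7.69/2⌋ = 3; lat ⌊8.78/1⌋ = 8.

DD38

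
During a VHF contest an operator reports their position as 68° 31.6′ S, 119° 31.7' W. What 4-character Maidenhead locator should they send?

DC01

Add 180° to longitude and 90° to latitude: 60.47, 21.47.
Field (20°×10°, letters A–R): lon ⌊60.47/20⌋ = 3 → D; lat ⌊21.47/10⌋ = 2 → C.
Square (2°×1°, digits 0–9): lon ⌊0.47/2⌋ = 0; lat ⌊1.47/1⌋ = 1.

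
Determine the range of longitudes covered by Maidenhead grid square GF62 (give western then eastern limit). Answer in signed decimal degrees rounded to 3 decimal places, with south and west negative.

Field G=6, F=5: +6·20° lon, +5·10° lat → SW at lon -60°, lat -40°.
Square 6, 2: +6·2° lon, +2·1° lat → SW at lon -48°, lat -38°.
Cell spans 2° lon × 1° lat.
west -48.000, east -46.000.

-48.000, -46.000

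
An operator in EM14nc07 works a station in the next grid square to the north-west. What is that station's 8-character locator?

EM14mc98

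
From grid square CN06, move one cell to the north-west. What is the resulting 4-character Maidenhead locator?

BN97

Longitude square 0; −1 → -1, wraps to 9, carry into field.
Longitude field C = 2; −1 → 1 = B.
Latitude square 6; +1 → 7.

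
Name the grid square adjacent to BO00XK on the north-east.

Longitude subsquare x = 23; +1 → 24, wraps to 0 = a, carry into square.
Longitude square 0; +1 → 1.
Latitude subsquare k = 10; +1 → 11 = l.

BO10al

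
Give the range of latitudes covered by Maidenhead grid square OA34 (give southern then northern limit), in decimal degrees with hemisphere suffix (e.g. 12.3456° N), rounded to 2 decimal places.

86.00° S, 85.00° S

Field O=14, A=0: +14·20° lon, +0·10° lat → SW at lon 100°, lat -90°.
Square 3, 4: +3·2° lon, +4·1° lat → SW at lon 106°, lat -86°.
Cell spans 2° lon × 1° lat.
south 86.00° S, north 85.00° S.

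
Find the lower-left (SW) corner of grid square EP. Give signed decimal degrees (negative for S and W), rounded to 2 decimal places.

60.00, -100.00

Field E=4, P=15: +4·20° lon, +15·10° lat → SW at lon -100°, lat 60°.
latitude 60.00, longitude -100.00.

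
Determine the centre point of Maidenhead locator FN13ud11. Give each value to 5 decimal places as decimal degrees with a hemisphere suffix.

43.13125° N, 76.32083° W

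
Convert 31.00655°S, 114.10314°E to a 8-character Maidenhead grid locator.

OF78bx28

Add 180° to longitude and 90° to latitude: 294.10314, 58.99345.
Field: lon ⌊294.10314/20⌋ = 14 → O; lat ⌊58.99345/10⌋ = 5 → F.
Square: lon ⌊14.10314/2⌋ = 7; lat ⌊8.99345/1⌋ = 8.
Subsquare: lon ⌊0.10314/0.0833333⌋ = 1 → b; lat ⌊0.99345/0.0416667⌋ = 23 → x.
Extended square: lon ⌊0.01981/0.00833333⌋ = 2; lat ⌊0.03512/0.00416667⌋ = 8.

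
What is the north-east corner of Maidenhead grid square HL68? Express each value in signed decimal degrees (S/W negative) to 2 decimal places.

Field H=7, L=11: +7·20° lon, +11·10° lat → SW at lon -40°, lat 20°.
Square 6, 8: +6·2° lon, +8·1° lat → SW at lon -28°, lat 28°.
Cell spans 2° lon × 1° lat. NE corner is SW corner plus one full cell.
latitude 29.00, longitude -26.00.

29.00, -26.00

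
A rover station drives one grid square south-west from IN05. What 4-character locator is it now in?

HN94

Longitude square 0; −1 → -1, wraps to 9, carry into field.
Longitude field I = 8; −1 → 7 = H.
Latitude square 5; −1 → 4.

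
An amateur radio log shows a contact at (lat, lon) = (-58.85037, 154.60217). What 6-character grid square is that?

QD71hd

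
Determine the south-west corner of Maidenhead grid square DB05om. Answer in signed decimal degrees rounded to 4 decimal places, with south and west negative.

-74.5000, -118.8333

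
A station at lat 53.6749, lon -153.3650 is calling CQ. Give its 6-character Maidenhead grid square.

BO33hq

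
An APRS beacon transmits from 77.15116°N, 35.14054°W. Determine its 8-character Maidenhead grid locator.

HQ27kd36

Shift to the Maidenhead origin (180°W, 90°S): lon 144.85946, lat 167.15116.
Field (20°×10°, letters A–R): 144.85946/20 → 7 → H, 167.15116/10 → 16 → Q; chars HQ.
Square (2°×1°, digits 0–9): 4.85946/2 → 2, 7.15116/1 → 7; chars 27.
Subsquare (5′×2.5′, letters a–x): 0.85946/0.0833333 → 10 → k, 0.15116/0.0416667 → 3 → d; chars kd.
Extended square (30″×15″, digits 0–9): 0.02613/0.00833333 → 3, 0.02616/0.00416667 → 6; chars 36.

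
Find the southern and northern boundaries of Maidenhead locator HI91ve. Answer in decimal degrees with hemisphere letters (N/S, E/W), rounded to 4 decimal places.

Field H=7, I=8: +7·20° lon, +8·10° lat → SW at lon -40°, lat -10°.
Square 9, 1: +9·2° lon, +1·1° lat → SW at lon -22°, lat -9°.
Subsquare v=21, e=4: +21·0.0833333° lon, +4·0.0416667° lat → SW at lon -20.25°, lat -8.83333°.
Cell spans 0.0833333° lon × 0.0416667° lat.
south 8.8333° S, north 8.7917° S.

8.8333° S, 8.7917° S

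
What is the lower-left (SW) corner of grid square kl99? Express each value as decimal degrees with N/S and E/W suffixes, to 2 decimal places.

Field K=10, L=11: +10·20° lon, +11·10° lat → SW at lon 20°, lat 20°.
Square 9, 9: +9·2° lon, +9·1° lat → SW at lon 38°, lat 29°.
latitude 29.00° N, longitude 38.00° E.

29.00° N, 38.00° E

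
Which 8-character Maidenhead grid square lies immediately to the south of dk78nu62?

Latitude extended square 2; −1 → 1.
The longitude characters are unchanged.

DK78nu61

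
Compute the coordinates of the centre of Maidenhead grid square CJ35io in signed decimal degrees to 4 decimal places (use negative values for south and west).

Field C=2, J=9: +2·20° lon, +9·10° lat → SW at lon -140°, lat 0°.
Square 3, 5: +3·2° lon, +5·1° lat → SW at lon -134°, lat 5°.
Subsquare i=8, o=14: +8·0.0833333° lon, +14·0.0416667° lat → SW at lon -133.333°, lat 5.58333°.
Cell spans 0.0833333° lon × 0.0416667° lat. Centre is SW corner plus half of each.
latitude 5.6042, longitude -133.2917.

5.6042, -133.2917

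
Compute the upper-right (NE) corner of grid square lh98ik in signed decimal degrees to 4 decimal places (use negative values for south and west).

-11.5417, 58.7500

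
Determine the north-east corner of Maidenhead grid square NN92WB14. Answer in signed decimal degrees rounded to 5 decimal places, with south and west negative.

Field N=13, N=13: +13·20° lon, +13·10° lat → SW at lon 80°, lat 40°.
Square 9, 2: +9·2° lon, +2·1° lat → SW at lon 98°, lat 42°.
Subsquare w=22, b=1: +22·0.0833333° lon, +1·0.0416667° lat → SW at lon 99.8333°, lat 42.0417°.
Extended square 1, 4: +1·0.00833333° lon, +4·0.00416667° lat → SW at lon 99.8417°, lat 42.0583°.
Cell spans 0.00833333° lon × 0.00416667° lat. NE corner is SW corner plus one full cell.
latitude 42.06250, longitude 99.85000.

42.06250, 99.85000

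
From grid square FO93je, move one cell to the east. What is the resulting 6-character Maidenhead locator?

FO93ke

Longitude subsquare j = 9; +1 → 10 = k.
The latitude characters are unchanged.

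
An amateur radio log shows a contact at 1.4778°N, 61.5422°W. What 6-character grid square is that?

FJ91fl

Shift to the Maidenhead origin (180°W, 90°S): lon 118.4578, lat 91.4778.
Field (20°×10°, letters A–R): 118.4578/20 → 5 → F, 91.4778/10 → 9 → J; chars FJ.
Square (2°×1°, digits 0–9): 18.4578/2 → 9, 1.4778/1 → 1; chars 91.
Subsquare (5′×2.5′, letters a–x): 0.4578/0.0833333 → 5 → f, 0.4778/0.0416667 → 11 → l; chars fl.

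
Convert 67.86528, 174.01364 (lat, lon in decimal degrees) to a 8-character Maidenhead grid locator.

RP77au17

Shift to the Maidenhead origin (180°W, 90°S): lon 354.01364, lat 157.86528.
Field: lon ⌊354.01364/20⌋ = 17 → R; lat ⌊157.86528/10⌋ = 15 → P.
Square: lon ⌊14.01364/2⌋ = 7; lat ⌊7.86528/1⌋ = 7.
Subsquare: lon ⌊0.01364/0.0833333⌋ = 0 → a; lat ⌊0.86528/0.0416667⌋ = 20 → u.
Extended square: lon ⌊0.01364/0.00833333⌋ = 1; lat ⌊0.03195/0.00416667⌋ = 7.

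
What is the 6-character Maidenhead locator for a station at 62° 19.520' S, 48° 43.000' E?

Shift to the Maidenhead origin (180°W, 90°S): lon 228.7167, lat 27.6747.
Field: 228.7167/20 → 11 → L, 27.6747/10 → 2 → C; chars LC.
Square: 8.7167/2 → 4, 7.6747/1 → 7; chars 47.
Subsquare: 0.7167/0.0833333 → 8 → i, 0.6747/0.0416667 → 16 → q; chars iq.

LC47iq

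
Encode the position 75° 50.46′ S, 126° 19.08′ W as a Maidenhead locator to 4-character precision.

CB64

Add 180° to longitude and 90° to latitude: 53.68, 14.16.
Field: 53.68/20 → 2 → C, 14.16/10 → 1 → B; chars CB.
Square: 13.68/2 → 6, 4.16/1 → 4; chars 64.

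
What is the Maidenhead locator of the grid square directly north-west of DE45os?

DE45nt

Longitude subsquare o = 14; −1 → 13 = n.
Latitude subsquare s = 18; +1 → 19 = t.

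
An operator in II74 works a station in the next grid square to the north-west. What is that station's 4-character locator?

Longitude square 7; −1 → 6.
Latitude square 4; +1 → 5.

II65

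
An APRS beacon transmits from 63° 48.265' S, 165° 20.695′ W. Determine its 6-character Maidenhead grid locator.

AC76he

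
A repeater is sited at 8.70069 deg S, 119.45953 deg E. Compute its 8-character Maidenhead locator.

OI91rh51

Offset from 180°W / 90°S: lon 299.45953°, lat 81.29931°.
Field (20°×10°, letters A–R): 299.45953/20 → 14 → O, 81.29931/10 → 8 → I; chars OI.
Square (2°×1°, digits 0–9): 19.45953/2 → 9, 1.29931/1 → 1; chars 91.
Subsquare (5′×2.5′, letters a–x): 1.45953/0.0833333 → 17 → r, 0.29931/0.0416667 → 7 → h; chars rh.
Extended square (30″×15″, digits 0–9): 0.04286/0.00833333 → 5, 0.00764/0.00416667 → 1; chars 51.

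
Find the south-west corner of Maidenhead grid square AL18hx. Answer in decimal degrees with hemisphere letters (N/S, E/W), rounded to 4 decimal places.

28.9583° N, 177.4167° W

Field A=0, L=11: +0·20° lon, +11·10° lat → SW at lon -180°, lat 20°.
Square 1, 8: +1·2° lon, +8·1° lat → SW at lon -178°, lat 28°.
Subsquare h=7, x=23: +7·0.0833333° lon, +23·0.0416667° lat → SW at lon -177.417°, lat 28.9583°.
latitude 28.9583° N, longitude 177.4167° W.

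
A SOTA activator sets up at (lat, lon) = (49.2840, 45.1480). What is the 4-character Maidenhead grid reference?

LN29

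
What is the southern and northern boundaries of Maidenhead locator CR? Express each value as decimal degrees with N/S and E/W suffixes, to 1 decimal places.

Field C=2, R=17: +2·20° lon, +17·10° lat → SW at lon -140°, lat 80°.
Cell spans 20° lon × 10° lat.
south 80.0° N, north 90.0° N.

80.0° N, 90.0° N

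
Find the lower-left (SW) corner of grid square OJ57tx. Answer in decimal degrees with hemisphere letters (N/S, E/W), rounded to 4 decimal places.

Field O=14, J=9: +14·20° lon, +9·10° lat → SW at lon 100°, lat 0°.
Square 5, 7: +5·2° lon, +7·1° lat → SW at lon 110°, lat 7°.
Subsquare t=19, x=23: +19·0.0833333° lon, +23·0.0416667° lat → SW at lon 111.583°, lat 7.95833°.
latitude 7.9583° N, longitude 111.5833° E.

7.9583° N, 111.5833° E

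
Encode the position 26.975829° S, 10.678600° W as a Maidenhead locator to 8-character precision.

IG43pa85

Offset from 180°W / 90°S: lon 169.32140°, lat 63.02417°.
Field: 169.32140/20 → 8 → I, 63.02417/10 → 6 → G; chars IG.
Square: 9.32140/2 → 4, 3.02417/1 → 3; chars 43.
Subsquare: 1.32140/0.0833333 → 15 → p, 0.02417/0.0416667 → 0 → a; chars pa.
Extended square: 0.07140/0.00833333 → 8, 0.02417/0.00416667 → 5; chars 85.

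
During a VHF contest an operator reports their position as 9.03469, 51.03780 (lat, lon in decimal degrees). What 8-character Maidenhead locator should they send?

LJ59ma48

Shift to the Maidenhead origin (180°W, 90°S): lon 231.03780, lat 99.03469.
Field: 231.03780/20 → 11 → L, 99.03469/10 → 9 → J; chars LJ.
Square: 11.03780/2 → 5, 9.03469/1 → 9; chars 59.
Subsquare: 1.03780/0.0833333 → 12 → m, 0.03469/0.0416667 → 0 → a; chars ma.
Extended square: 0.03780/0.00833333 → 4, 0.03469/0.00416667 → 8; chars 48.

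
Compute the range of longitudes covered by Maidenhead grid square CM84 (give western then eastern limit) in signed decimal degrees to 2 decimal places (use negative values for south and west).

Field C=2, M=12: +2·20° lon, +12·10° lat → SW at lon -140°, lat 30°.
Square 8, 4: +8·2° lon, +4·1° lat → SW at lon -124°, lat 34°.
Cell spans 2° lon × 1° lat.
west -124.00, east -122.00.

-124.00, -122.00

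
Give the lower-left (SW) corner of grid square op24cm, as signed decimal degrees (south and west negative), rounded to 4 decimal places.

64.5000, 104.1667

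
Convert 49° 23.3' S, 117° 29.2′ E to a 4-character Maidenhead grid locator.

Add 180° to longitude and 90° to latitude: 297.49, 40.61.
Field (20°×10°, letters A–R): 297.49/20 → 14 → O, 40.61/10 → 4 → E; chars OE.
Square (2°×1°, digits 0–9): 17.49/2 → 8, 0.61/1 → 0; chars 80.

OE80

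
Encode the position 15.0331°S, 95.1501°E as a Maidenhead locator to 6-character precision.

NH74nx

Add 180° to longitude and 90° to latitude: 275.1501, 74.9669.
Field (20°×10°, letters A–R): lon ⌊275.1501/20⌋ = 13 → N; lat ⌊74.9669/10⌋ = 7 → H.
Square (2°×1°, digits 0–9): lon ⌊15.1501/2⌋ = 7; lat ⌊4.9669/1⌋ = 4.
Subsquare (5′×2.5′, letters a–x): lon ⌊1.1501/0.0833333⌋ = 13 → n; lat ⌊0.9669/0.0416667⌋ = 23 → x.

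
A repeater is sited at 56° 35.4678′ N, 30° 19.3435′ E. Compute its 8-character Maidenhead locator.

Add 180° to longitude and 90° to latitude: 210.32239, 146.59113.
Field (20°×10°, letters A–R): lon ⌊210.32239/20⌋ = 10 → K; lat ⌊146.59113/10⌋ = 14 → O.
Square (2°×1°, digits 0–9): lon ⌊10.32239/2⌋ = 5; lat ⌊6.59113/1⌋ = 6.
Subsquare (5′×2.5′, letters a–x): lon ⌊0.32239/0.0833333⌋ = 3 → d; lat ⌊0.59113/0.0416667⌋ = 14 → o.
Extended square (30″×15″, digits 0–9): lon ⌊0.07239/0.00833333⌋ = 8; lat ⌊0.00780/0.00416667⌋ = 1.

KO56do81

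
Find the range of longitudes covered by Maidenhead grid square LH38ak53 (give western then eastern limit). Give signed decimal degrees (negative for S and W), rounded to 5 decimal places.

Field L=11, H=7: +11·20° lon, +7·10° lat → SW at lon 40°, lat -20°.
Square 3, 8: +3·2° lon, +8·1° lat → SW at lon 46°, lat -12°.
Subsquare a=0, k=10: +0·0.0833333° lon, +10·0.0416667° lat → SW at lon 46°, lat -11.5833°.
Extended square 5, 3: +5·0.00833333° lon, +3·0.00416667° lat → SW at lon 46.0417°, lat -11.5708°.
Cell spans 0.00833333° lon × 0.00416667° lat.
west 46.04167, east 46.05000.

46.04167, 46.05000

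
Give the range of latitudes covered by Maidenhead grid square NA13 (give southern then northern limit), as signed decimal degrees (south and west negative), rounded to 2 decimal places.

-87.00, -86.00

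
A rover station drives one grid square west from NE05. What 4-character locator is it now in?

ME95

Longitude square 0; −1 → -1, wraps to 9, carry into field.
Longitude field N = 13; −1 → 12 = M.
The latitude characters are unchanged.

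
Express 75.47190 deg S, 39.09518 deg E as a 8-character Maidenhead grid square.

KB94nm16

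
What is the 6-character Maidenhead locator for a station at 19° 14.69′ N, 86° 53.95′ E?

NK39kf

Add 180° to longitude and 90° to latitude: 266.8992, 109.2448.
Field: lon ⌊266.8992/20⌋ = 13 → N; lat ⌊109.2448/10⌋ = 10 → K.
Square: lon ⌊6.8992/2⌋ = 3; lat ⌊9.2448/1⌋ = 9.
Subsquare: lon ⌊0.8992/0.0833333⌋ = 10 → k; lat ⌊0.2448/0.0416667⌋ = 5 → f.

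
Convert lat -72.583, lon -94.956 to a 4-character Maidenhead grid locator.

EB27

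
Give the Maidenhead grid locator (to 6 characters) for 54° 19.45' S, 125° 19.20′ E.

PD25pq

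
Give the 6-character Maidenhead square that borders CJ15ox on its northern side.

CJ16oa

Latitude subsquare x = 23; +1 → 24, wraps to 0 = a, carry into square.
Latitude square 5; +1 → 6.
The longitude characters are unchanged.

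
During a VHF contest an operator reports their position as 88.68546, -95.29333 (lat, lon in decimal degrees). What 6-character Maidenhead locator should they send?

Shift to the Maidenhead origin (180°W, 90°S): lon 84.7067, lat 178.6855.
Field: lon ⌊84.7067/20⌋ = 4 → E; lat ⌊178.6855/10⌋ = 17 → R.
Square: lon ⌊4.7067/2⌋ = 2; lat ⌊8.6855/1⌋ = 8.
Subsquare: lon ⌊0.7067/0.0833333⌋ = 8 → i; lat ⌊0.6855/0.0416667⌋ = 16 → q.

ER28iq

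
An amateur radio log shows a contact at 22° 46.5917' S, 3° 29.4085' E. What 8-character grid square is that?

JG17rf83

Shift to the Maidenhead origin (180°W, 90°S): lon 183.49014, lat 67.22347.
Field (20°×10°, letters A–R): lon ⌊183.49014/20⌋ = 9 → J; lat ⌊67.22347/10⌋ = 6 → G.
Square (2°×1°, digits 0–9): lon ⌊3.49014/2⌋ = 1; lat ⌊7.22347/1⌋ = 7.
Subsquare (5′×2.5′, letters a–x): lon ⌊1.49014/0.0833333⌋ = 17 → r; lat ⌊0.22347/0.0416667⌋ = 5 → f.
Extended square (30″×15″, digits 0–9): lon ⌊0.07347/0.00833333⌋ = 8; lat ⌊0.01514/0.00416667⌋ = 3.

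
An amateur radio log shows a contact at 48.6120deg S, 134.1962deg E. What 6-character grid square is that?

PE71cj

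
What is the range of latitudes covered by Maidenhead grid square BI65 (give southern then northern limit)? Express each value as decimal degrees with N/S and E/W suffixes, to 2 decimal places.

Field B=1, I=8: +1·20° lon, +8·10° lat → SW at lon -160°, lat -10°.
Square 6, 5: +6·2° lon, +5·1° lat → SW at lon -148°, lat -5°.
Cell spans 2° lon × 1° lat.
south 5.00° S, north 4.00° S.

5.00° S, 4.00° S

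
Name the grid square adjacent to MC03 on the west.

LC93

Longitude square 0; −1 → -1, wraps to 9, carry into field.
Longitude field M = 12; −1 → 11 = L.
The latitude characters are unchanged.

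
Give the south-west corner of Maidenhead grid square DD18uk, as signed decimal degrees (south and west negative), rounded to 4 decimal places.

-51.5833, -116.3333

Field D=3, D=3: +3·20° lon, +3·10° lat → SW at lon -120°, lat -60°.
Square 1, 8: +1·2° lon, +8·1° lat → SW at lon -118°, lat -52°.
Subsquare u=20, k=10: +20·0.0833333° lon, +10·0.0416667° lat → SW at lon -116.333°, lat -51.5833°.
latitude -51.5833, longitude -116.3333.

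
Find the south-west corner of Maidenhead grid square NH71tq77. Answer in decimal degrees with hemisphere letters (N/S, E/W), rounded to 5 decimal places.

Field N=13, H=7: +13·20° lon, +7·10° lat → SW at lon 80°, lat -20°.
Square 7, 1: +7·2° lon, +1·1° lat → SW at lon 94°, lat -19°.
Subsquare t=19, q=16: +19·0.0833333° lon, +16·0.0416667° lat → SW at lon 95.5833°, lat -18.3333°.
Extended square 7, 7: +7·0.00833333° lon, +7·0.00416667° lat → SW at lon 95.6417°, lat -18.3042°.
latitude 18.30417° S, longitude 95.64167° E.

18.30417° S, 95.64167° E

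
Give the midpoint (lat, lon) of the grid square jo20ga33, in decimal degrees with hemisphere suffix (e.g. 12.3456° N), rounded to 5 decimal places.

Field J=9, O=14: +9·20° lon, +14·10° lat → SW at lon 0°, lat 50°.
Square 2, 0: +2·2° lon, +0·1° lat → SW at lon 4°, lat 50°.
Subsquare g=6, a=0: +6·0.0833333° lon, +0·0.0416667° lat → SW at lon 4.5°, lat 50°.
Extended square 3, 3: +3·0.00833333° lon, +3·0.00416667° lat → SW at lon 4.525°, lat 50.0125°.
Cell spans 0.00833333° lon × 0.00416667° lat. Centre is SW corner plus half of each.
latitude 50.01458° N, longitude 4.52917° E.

50.01458° N, 4.52917° E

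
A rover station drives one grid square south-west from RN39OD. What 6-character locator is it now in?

RN39nc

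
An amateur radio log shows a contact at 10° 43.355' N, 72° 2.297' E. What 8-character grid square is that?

MK60ar43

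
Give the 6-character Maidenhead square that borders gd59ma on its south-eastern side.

GD58nx

Longitude subsquare m = 12; +1 → 13 = n.
Latitude subsquare a = 0; −1 → -1, wraps to 23 = x, carry into square.
Latitude square 9; −1 → 8.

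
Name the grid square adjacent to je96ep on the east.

JE96fp

Longitude subsquare e = 4; +1 → 5 = f.
The latitude characters are unchanged.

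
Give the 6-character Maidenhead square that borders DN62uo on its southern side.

Latitude subsquare o = 14; −1 → 13 = n.
The longitude characters are unchanged.

DN62un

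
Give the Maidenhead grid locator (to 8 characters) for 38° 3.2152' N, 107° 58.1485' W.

DM68ab32

Add 180° to longitude and 90° to latitude: 72.03086, 128.05359.
Field: lon ⌊72.03086/20⌋ = 3 → D; lat ⌊128.05359/10⌋ = 12 → M.
Square: lon ⌊12.03086/2⌋ = 6; lat ⌊8.05359/1⌋ = 8.
Subsquare: lon ⌊0.03086/0.0833333⌋ = 0 → a; lat ⌊0.05359/0.0416667⌋ = 1 → b.
Extended square: lon ⌊0.03086/0.00833333⌋ = 3; lat ⌊0.01192/0.00416667⌋ = 2.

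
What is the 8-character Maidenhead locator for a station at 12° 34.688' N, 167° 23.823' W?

AK62hn28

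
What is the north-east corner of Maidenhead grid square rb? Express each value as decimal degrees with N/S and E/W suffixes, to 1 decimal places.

70.0° S, 180.0° E

Field R=17, B=1: +17·20° lon, +1·10° lat → SW at lon 160°, lat -80°.
Cell spans 20° lon × 10° lat. NE corner is SW corner plus one full cell.
latitude 70.0° S, longitude 180.0° E.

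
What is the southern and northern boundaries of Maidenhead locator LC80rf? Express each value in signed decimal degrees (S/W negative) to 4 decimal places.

-69.7917, -69.7500

Field L=11, C=2: +11·20° lon, +2·10° lat → SW at lon 40°, lat -70°.
Square 8, 0: +8·2° lon, +0·1° lat → SW at lon 56°, lat -70°.
Subsquare r=17, f=5: +17·0.0833333° lon, +5·0.0416667° lat → SW at lon 57.4167°, lat -69.7917°.
Cell spans 0.0833333° lon × 0.0416667° lat.
south -69.7917, north -69.7500.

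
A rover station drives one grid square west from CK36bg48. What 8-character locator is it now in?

CK36bg38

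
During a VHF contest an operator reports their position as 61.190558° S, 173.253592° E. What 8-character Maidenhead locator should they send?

Add 180° to longitude and 90° to latitude: 353.25359, 28.80944.
Field: lon ⌊353.25359/20⌋ = 17 → R; lat ⌊28.80944/10⌋ = 2 → C.
Square: lon ⌊13.25359/2⌋ = 6; lat ⌊8.80944/1⌋ = 8.
Subsquare: lon ⌊1.25359/0.0833333⌋ = 15 → p; lat ⌊0.80944/0.0416667⌋ = 19 → t.
Extended square: lon ⌊0.00359/0.00833333⌋ = 0; lat ⌊0.01778/0.00416667⌋ = 4.

RC68pt04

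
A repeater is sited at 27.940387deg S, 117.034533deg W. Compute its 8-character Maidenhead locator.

DG12lb54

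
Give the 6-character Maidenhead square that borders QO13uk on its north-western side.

QO13tl

Longitude subsquare u = 20; −1 → 19 = t.
Latitude subsquare k = 10; +1 → 11 = l.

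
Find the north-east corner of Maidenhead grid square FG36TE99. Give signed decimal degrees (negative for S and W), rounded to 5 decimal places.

-23.79167, -72.33333

Field F=5, G=6: +5·20° lon, +6·10° lat → SW at lon -80°, lat -30°.
Square 3, 6: +3·2° lon, +6·1° lat → SW at lon -74°, lat -24°.
Subsquare t=19, e=4: +19·0.0833333° lon, +4·0.0416667° lat → SW at lon -72.4167°, lat -23.8333°.
Extended square 9, 9: +9·0.00833333° lon, +9·0.00416667° lat → SW at lon -72.3417°, lat -23.7958°.
Cell spans 0.00833333° lon × 0.00416667° lat. NE corner is SW corner plus one full cell.
latitude -23.79167, longitude -72.33333.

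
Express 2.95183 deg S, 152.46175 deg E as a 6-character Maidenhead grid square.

QI67fb

Offset from 180°W / 90°S: lon 332.4617°, lat 87.0482°.
Field: lon ⌊332.4617/20⌋ = 16 → Q; lat ⌊87.0482/10⌋ = 8 → I.
Square: lon ⌊12.4617/2⌋ = 6; lat ⌊7.0482/1⌋ = 7.
Subsquare: lon ⌊0.4617/0.0833333⌋ = 5 → f; lat ⌊0.0482/0.0416667⌋ = 1 → b.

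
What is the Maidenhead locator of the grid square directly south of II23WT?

Latitude subsquare t = 19; −1 → 18 = s.
The longitude characters are unchanged.

II23ws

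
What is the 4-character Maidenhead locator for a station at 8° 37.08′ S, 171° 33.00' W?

AI41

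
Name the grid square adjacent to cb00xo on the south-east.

Longitude subsquare x = 23; +1 → 24, wraps to 0 = a, carry into square.
Longitude square 0; +1 → 1.
Latitude subsquare o = 14; −1 → 13 = n.

CB10an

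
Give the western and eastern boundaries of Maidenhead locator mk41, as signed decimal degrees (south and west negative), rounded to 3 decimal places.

Field M=12, K=10: +12·20° lon, +10·10° lat → SW at lon 60°, lat 10°.
Square 4, 1: +4·2° lon, +1·1° lat → SW at lon 68°, lat 11°.
Cell spans 2° lon × 1° lat.
west 68.000, east 70.000.

68.000, 70.000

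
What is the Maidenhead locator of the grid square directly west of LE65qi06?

LE65pi96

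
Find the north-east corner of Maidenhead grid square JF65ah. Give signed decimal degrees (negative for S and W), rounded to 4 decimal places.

Field J=9, F=5: +9·20° lon, +5·10° lat → SW at lon 0°, lat -40°.
Square 6, 5: +6·2° lon, +5·1° lat → SW at lon 12°, lat -35°.
Subsquare a=0, h=7: +0·0.0833333° lon, +7·0.0416667° lat → SW at lon 12°, lat -34.7083°.
Cell spans 0.0833333° lon × 0.0416667° lat. NE corner is SW corner plus one full cell.
latitude -34.6667, longitude 12.0833.

-34.6667, 12.0833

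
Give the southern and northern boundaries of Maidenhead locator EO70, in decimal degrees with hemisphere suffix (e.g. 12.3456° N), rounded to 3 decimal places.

Field E=4, O=14: +4·20° lon, +14·10° lat → SW at lon -100°, lat 50°.
Square 7, 0: +7·2° lon, +0·1° lat → SW at lon -86°, lat 50°.
Cell spans 2° lon × 1° lat.
south 50.000° N, north 51.000° N.

50.000° N, 51.000° N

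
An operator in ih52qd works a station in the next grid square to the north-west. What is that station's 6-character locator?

Longitude subsquare q = 16; −1 → 15 = p.
Latitude subsquare d = 3; +1 → 4 = e.

IH52pe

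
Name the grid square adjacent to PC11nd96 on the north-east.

Longitude extended square 9; +1 → 10, wraps to 0, carry into subsquare.
Longitude subsquare n = 13; +1 → 14 = o.
Latitude extended square 6; +1 → 7.

PC11od07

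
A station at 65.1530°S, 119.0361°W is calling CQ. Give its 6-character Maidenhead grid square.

DC04lu

Shift to the Maidenhead origin (180°W, 90°S): lon 60.9639, lat 24.8470.
Field: lon ⌊60.9639/20⌋ = 3 → D; lat ⌊24.8470/10⌋ = 2 → C.
Square: lon ⌊0.9639/2⌋ = 0; lat ⌊4.8470/1⌋ = 4.
Subsquare: lon ⌊0.9639/0.0833333⌋ = 11 → l; lat ⌊0.8470/0.0416667⌋ = 20 → u.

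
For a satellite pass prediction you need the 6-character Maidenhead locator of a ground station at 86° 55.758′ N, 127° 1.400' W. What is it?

CR66lw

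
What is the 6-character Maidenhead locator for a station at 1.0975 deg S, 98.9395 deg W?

EI08mv

Offset from 180°W / 90°S: lon 81.0605°, lat 88.9025°.
Field: 81.0605/20 → 4 → E, 88.9025/10 → 8 → I; chars EI.
Square: 1.0605/2 → 0, 8.9025/1 → 8; chars 08.
Subsquare: 1.0605/0.0833333 → 12 → m, 0.9025/0.0416667 → 21 → v; chars mv.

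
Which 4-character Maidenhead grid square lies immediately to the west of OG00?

NG90

Longitude square 0; −1 → -1, wraps to 9, carry into field.
Longitude field O = 14; −1 → 13 = N.
The latitude characters are unchanged.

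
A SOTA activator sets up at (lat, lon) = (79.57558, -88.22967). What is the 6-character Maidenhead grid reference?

EQ59vn

Add 180° to longitude and 90° to latitude: 91.7703, 169.5756.
Field: lon ⌊91.7703/20⌋ = 4 → E; lat ⌊169.5756/10⌋ = 16 → Q.
Square: lon ⌊11.7703/2⌋ = 5; lat ⌊9.5756/1⌋ = 9.
Subsquare: lon ⌊1.7703/0.0833333⌋ = 21 → v; lat ⌊0.5756/0.0416667⌋ = 13 → n.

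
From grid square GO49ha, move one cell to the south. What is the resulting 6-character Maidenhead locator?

Latitude subsquare a = 0; −1 → -1, wraps to 23 = x, carry into square.
Latitude square 9; −1 → 8.
The longitude characters are unchanged.

GO48hx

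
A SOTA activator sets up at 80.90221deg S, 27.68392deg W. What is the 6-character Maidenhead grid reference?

HA69dc

Add 180° to longitude and 90° to latitude: 152.3161, 9.0978.
Field: lon ⌊152.3161/20⌋ = 7 → H; lat ⌊9.0978/10⌋ = 0 → A.
Square: lon ⌊12.3161/2⌋ = 6; lat ⌊9.0978/1⌋ = 9.
Subsquare: lon ⌊0.3161/0.0833333⌋ = 3 → d; lat ⌊0.0978/0.0416667⌋ = 2 → c.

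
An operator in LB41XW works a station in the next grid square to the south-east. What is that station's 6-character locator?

LB51av

Longitude subsquare x = 23; +1 → 24, wraps to 0 = a, carry into square.
Longitude square 4; +1 → 5.
Latitude subsquare w = 22; −1 → 21 = v.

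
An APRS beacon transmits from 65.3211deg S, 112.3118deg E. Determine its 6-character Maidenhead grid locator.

OC64dq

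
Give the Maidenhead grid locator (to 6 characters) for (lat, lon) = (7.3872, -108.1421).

DJ57wj

Add 180° to longitude and 90° to latitude: 71.8579, 97.3872.
Field: 71.8579/20 → 3 → D, 97.3872/10 → 9 → J; chars DJ.
Square: 11.8579/2 → 5, 7.3872/1 → 7; chars 57.
Subsquare: 1.8579/0.0833333 → 22 → w, 0.3872/0.0416667 → 9 → j; chars wj.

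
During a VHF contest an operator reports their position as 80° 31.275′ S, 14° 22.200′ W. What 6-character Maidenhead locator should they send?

IA29tl

Add 180° to longitude and 90° to latitude: 165.6300, 9.4788.
Field (20°×10°, letters A–R): 165.6300/20 → 8 → I, 9.4788/10 → 0 → A; chars IA.
Square (2°×1°, digits 0–9): 5.6300/2 → 2, 9.4788/1 → 9; chars 29.
Subsquare (5′×2.5′, letters a–x): 1.6300/0.0833333 → 19 → t, 0.4788/0.0416667 → 11 → l; chars tl.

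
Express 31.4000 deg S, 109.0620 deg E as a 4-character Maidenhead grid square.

OF48

Offset from 180°W / 90°S: lon 289.06°, lat 58.60°.
Field: lon ⌊289.06/20⌋ = 14 → O; lat ⌊58.60/10⌋ = 5 → F.
Square: lon ⌊9.06/2⌋ = 4; lat ⌊8.60/1⌋ = 8.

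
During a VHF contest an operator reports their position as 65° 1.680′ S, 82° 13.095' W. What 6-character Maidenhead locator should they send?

EC84vx

Offset from 180°W / 90°S: lon 97.7818°, lat 24.9720°.
Field: 97.7818/20 → 4 → E, 24.9720/10 → 2 → C; chars EC.
Square: 17.7818/2 → 8, 4.9720/1 → 4; chars 84.
Subsquare: 1.7818/0.0833333 → 21 → v, 0.9720/0.0416667 → 23 → x; chars vx.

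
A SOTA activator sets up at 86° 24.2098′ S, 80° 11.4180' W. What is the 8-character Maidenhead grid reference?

Add 180° to longitude and 90° to latitude: 99.80970, 3.59650.
Field (20°×10°, letters A–R): 99.80970/20 → 4 → E, 3.59650/10 → 0 → A; chars EA.
Square (2°×1°, digits 0–9): 19.80970/2 → 9, 3.59650/1 → 3; chars 93.
Subsquare (5′×2.5′, letters a–x): 1.80970/0.0833333 → 21 → v, 0.59650/0.0416667 → 14 → o; chars vo.
Extended square (30″×15″, digits 0–9): 0.05970/0.00833333 → 7, 0.01317/0.00416667 → 3; chars 73.

EA93vo73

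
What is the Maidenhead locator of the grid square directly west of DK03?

CK93

Longitude square 0; −1 → -1, wraps to 9, carry into field.
Longitude field D = 3; −1 → 2 = C.
The latitude characters are unchanged.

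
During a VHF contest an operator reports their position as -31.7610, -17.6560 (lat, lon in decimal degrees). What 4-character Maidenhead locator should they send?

IF18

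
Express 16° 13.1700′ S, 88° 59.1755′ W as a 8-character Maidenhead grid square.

Shift to the Maidenhead origin (180°W, 90°S): lon 91.01374, lat 73.78050.
Field: 91.01374/20 → 4 → E, 73.78050/10 → 7 → H; chars EH.
Square: 11.01374/2 → 5, 3.78050/1 → 3; chars 53.
Subsquare: 1.01374/0.0833333 → 12 → m, 0.78050/0.0416667 → 18 → s; chars ms.
Extended square: 0.01374/0.00833333 → 1, 0.03050/0.00416667 → 7; chars 17.

EH53ms17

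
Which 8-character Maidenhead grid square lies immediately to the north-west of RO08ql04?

Longitude extended square 0; −1 → -1, wraps to 9, carry into subsquare.
Longitude subsquare q = 16; −1 → 15 = p.
Latitude extended square 4; +1 → 5.

RO08pl95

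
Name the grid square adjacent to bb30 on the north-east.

BB41

Longitude square 3; +1 → 4.
Latitude square 0; +1 → 1.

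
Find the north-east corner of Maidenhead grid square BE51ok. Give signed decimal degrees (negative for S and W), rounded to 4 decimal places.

Field B=1, E=4: +1·20° lon, +4·10° lat → SW at lon -160°, lat -50°.
Square 5, 1: +5·2° lon, +1·1° lat → SW at lon -150°, lat -49°.
Subsquare o=14, k=10: +14·0.0833333° lon, +10·0.0416667° lat → SW at lon -148.833°, lat -48.5833°.
Cell spans 0.0833333° lon × 0.0416667° lat. NE corner is SW corner plus one full cell.
latitude -48.5417, longitude -148.7500.

-48.5417, -148.7500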